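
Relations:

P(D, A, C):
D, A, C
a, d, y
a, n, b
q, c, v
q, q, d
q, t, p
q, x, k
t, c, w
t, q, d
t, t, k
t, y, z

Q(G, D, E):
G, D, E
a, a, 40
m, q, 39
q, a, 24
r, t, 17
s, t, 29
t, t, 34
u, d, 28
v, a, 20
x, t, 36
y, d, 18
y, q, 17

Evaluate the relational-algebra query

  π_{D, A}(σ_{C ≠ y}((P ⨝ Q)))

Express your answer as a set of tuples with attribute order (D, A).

{(a, n), (q, c), (q, q), (q, t), (q, x), (t, c), (t, q), (t, t), (t, y)}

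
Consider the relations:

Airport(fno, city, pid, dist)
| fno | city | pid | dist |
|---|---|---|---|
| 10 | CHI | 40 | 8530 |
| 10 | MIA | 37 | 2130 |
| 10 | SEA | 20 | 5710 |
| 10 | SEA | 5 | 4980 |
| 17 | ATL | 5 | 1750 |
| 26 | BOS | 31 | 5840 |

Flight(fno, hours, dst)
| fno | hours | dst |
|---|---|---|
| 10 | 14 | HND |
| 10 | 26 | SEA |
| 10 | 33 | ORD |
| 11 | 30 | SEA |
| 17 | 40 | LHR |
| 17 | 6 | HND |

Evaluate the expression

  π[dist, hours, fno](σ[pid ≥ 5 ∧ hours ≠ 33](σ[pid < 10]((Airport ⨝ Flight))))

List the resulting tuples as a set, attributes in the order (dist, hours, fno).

Joining Airport and Flight on fno yields {(10, CHI, 40, 8530, 14, HND), (10, CHI, 40, 8530, 26, SEA), (10, CHI, 40, 8530, 33, ORD), (10, MIA, 37, 2130, 14, HND), (10, MIA, 37, 2130, 26, SEA), (10, MIA, 37, 2130, 33, ORD), (10, SEA, 20, 5710, 14, HND), (10, SEA, 20, 5710, 26, SEA), (10, SEA, 20, 5710, 33, ORD), (10, SEA, 5, 4980, 14, HND), (10, SEA, 5, 4980, 26, SEA), (10, SEA, 5, 4980, 33, ORD), (17, ATL, 5, 1750, 40, LHR), (17, ATL, 5, 1750, 6, HND)}.
Filtering on pid < 10 leaves {(10, SEA, 5, 4980, 14, HND), (10, SEA, 5, 4980, 26, SEA), (10, SEA, 5, 4980, 33, ORD), (17, ATL, 5, 1750, 40, LHR), (17, ATL, 5, 1750, 6, HND)}.
Filtering on pid ≥ 5 ∧ hours ≠ 33 leaves {(10, SEA, 5, 4980, 14, HND), (10, SEA, 5, 4980, 26, SEA), (17, ATL, 5, 1750, 40, LHR), (17, ATL, 5, 1750, 6, HND)}.
Projecting to dist, hours, fno: {(1750, 40, 17), (1750, 6, 17), (4980, 14, 10), (4980, 26, 10)}

{(1750, 40, 17), (1750, 6, 17), (4980, 14, 10), (4980, 26, 10)}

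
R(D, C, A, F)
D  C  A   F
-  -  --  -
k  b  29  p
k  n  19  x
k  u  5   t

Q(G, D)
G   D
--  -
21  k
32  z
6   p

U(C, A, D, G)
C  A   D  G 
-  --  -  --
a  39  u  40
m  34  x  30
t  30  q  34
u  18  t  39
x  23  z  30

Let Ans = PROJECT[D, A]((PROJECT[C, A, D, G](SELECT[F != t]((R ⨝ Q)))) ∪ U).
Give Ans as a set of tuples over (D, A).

R ⋈ Q (natural join on D): {(k, b, 29, p, 21), (k, n, 19, x, 21), (k, u, 5, t, 21)}
Apply σ_{F != t}; surviving tuples: {(k, b, 29, p, 21), (k, n, 19, x, 21)}
π_{C, A, D, G} gives {(b, 29, k, 21), (n, 19, k, 21)}.
Set union of the two operands is {(a, 39, u, 40), (b, 29, k, 21), (m, 34, x, 30), (n, 19, k, 21), (t, 30, q, 34), (u, 18, t, 39), (x, 23, z, 30)}.
π_{D, A} gives {(k, 19), (k, 29), (q, 30), (t, 18), (u, 39), (x, 34), (z, 23)}.

{(k, 19), (k, 29), (q, 30), (t, 18), (u, 39), (x, 34), (z, 23)}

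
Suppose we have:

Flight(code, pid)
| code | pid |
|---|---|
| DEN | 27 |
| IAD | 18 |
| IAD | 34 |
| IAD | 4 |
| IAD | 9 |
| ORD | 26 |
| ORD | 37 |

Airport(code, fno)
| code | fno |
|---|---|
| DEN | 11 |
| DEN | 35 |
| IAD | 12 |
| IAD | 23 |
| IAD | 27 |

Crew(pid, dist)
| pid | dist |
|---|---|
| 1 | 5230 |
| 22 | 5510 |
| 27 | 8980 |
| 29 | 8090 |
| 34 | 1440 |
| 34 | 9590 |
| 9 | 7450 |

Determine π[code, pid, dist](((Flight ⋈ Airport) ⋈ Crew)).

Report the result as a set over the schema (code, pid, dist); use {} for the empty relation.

Joining Flight and Airport on code yields {(DEN, 27, 11), (DEN, 27, 35), (IAD, 18, 12), (IAD, 18, 23), (IAD, 18, 27), (IAD, 34, 12), (IAD, 34, 23), (IAD, 34, 27), (IAD, 4, 12), (IAD, 4, 23), (IAD, 4, 27), (IAD, 9, 12), (IAD, 9, 23), (IAD, 9, 27)}.
Joining (Flight ⋈ Airport) and Crew on pid yields {(DEN, 27, 11, 8980), (DEN, 27, 35, 8980), (IAD, 34, 12, 1440), (IAD, 34, 12, 9590), (IAD, 34, 23, 1440), (IAD, 34, 23, 9590), (IAD, 34, 27, 1440), (IAD, 34, 27, 9590), (IAD, 9, 12, 7450), (IAD, 9, 23, 7450), (IAD, 9, 27, 7450)}.
Projecting to code, pid, dist (7 duplicate(s) eliminated): {(DEN, 27, 8980), (IAD, 34, 1440), (IAD, 34, 9590), (IAD, 9, 7450)}

{(DEN, 27, 8980), (IAD, 34, 1440), (IAD, 34, 9590), (IAD, 9, 7450)}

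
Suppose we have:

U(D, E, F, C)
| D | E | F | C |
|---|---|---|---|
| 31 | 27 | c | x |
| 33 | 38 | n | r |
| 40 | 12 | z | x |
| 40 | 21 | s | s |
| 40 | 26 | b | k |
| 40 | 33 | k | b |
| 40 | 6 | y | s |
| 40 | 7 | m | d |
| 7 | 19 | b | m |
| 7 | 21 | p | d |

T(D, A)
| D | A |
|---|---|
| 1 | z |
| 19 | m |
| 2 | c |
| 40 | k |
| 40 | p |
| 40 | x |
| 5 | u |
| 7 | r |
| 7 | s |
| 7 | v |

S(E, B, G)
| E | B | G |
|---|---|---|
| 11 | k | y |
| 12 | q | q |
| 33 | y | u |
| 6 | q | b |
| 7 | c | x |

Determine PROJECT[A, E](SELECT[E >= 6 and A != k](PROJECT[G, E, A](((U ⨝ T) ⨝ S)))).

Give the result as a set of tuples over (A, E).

U ⋈ T (natural join on D): {(40, 12, z, x, k), (40, 12, z, x, p), (40, 12, z, x, x), (40, 21, s, s, k), (40, 21, s, s, p), (40, 21, s, s, x), (40, 26, b, k, k), (40, 26, b, k, p), (40, 26, b, k, x), (40, 33, k, b, k), (40, 33, k, b, p), (40, 33, k, b, x), (40, 6, y, s, k), (40, 6, y, s, p), (40, 6, y, s, x), (40, 7, m, d, k), (40, 7, m, d, p), (40, 7, m, d, x), (7, 19, b, m, r), (7, 19, b, m, s), (7, 19, b, m, v), (7, 21, p, d, r), (7, 21, p, d, s), (7, 21, p, d, v)}
(U ⨝ T) ⋈ S (natural join on E): {(40, 12, z, x, k, q, q), (40, 12, z, x, p, q, q), (40, 12, z, x, x, q, q), (40, 33, k, b, k, y, u), (40, 33, k, b, p, y, u), (40, 33, k, b, x, y, u), (40, 6, y, s, k, q, b), (40, 6, y, s, p, q, b), (40, 6, y, s, x, q, b), (40, 7, m, d, k, c, x), (40, 7, m, d, p, c, x), (40, 7, m, d, x, c, x)}
π[G, E, A]: project onto (G, E, A) → {(b, 6, k), (b, 6, p), (b, 6, x), (q, 12, k), (q, 12, p), (q, 12, x), (u, 33, k), (u, 33, p), (u, 33, x), (x, 7, k), (x, 7, p), (x, 7, x)}
σ[E >= 6 and A != k]: keep tuples satisfying E >= 6 and A != k → {(b, 6, p), (b, 6, x), (q, 12, p), (q, 12, x), (u, 33, p), (u, 33, x), (x, 7, p), (x, 7, x)}
π[A, E]: project onto (A, E) → {(p, 12), (p, 33), (p, 6), (p, 7), (x, 12), (x, 33), (x, 6), (x, 7)}

{(p, 12), (p, 33), (p, 6), (p, 7), (x, 12), (x, 33), (x, 6), (x, 7)}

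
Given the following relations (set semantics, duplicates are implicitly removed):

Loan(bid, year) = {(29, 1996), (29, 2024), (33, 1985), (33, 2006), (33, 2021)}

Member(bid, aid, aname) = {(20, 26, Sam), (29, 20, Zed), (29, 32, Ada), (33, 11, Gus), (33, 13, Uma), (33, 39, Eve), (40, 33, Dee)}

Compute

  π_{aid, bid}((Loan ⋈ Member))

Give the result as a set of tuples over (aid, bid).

{(11, 33), (13, 33), (20, 29), (32, 29), (39, 33)}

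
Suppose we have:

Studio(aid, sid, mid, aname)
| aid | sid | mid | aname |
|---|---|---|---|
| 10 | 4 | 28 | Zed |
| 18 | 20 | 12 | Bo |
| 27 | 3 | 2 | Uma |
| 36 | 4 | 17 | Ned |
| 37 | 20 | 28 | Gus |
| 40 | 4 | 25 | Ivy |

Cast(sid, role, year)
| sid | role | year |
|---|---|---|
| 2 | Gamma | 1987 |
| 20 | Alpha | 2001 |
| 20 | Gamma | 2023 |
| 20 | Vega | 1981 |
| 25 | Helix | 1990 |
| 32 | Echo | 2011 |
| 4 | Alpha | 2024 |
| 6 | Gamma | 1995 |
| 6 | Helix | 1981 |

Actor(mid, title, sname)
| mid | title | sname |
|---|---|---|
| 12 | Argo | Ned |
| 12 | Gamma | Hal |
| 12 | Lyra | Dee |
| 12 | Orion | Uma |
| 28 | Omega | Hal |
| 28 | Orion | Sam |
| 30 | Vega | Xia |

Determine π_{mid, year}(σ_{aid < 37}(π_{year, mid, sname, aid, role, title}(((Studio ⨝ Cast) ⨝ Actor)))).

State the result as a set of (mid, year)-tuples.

Natural join on sid: {(10, 4, 28, Zed, Alpha, 2024), (18, 20, 12, Bo, Alpha, 2001), (18, 20, 12, Bo, Gamma, 2023), (18, 20, 12, Bo, Vega, 1981), (36, 4, 17, Ned, Alpha, 2024), (37, 20, 28, Gus, Alpha, 2001), (37, 20, 28, Gus, Gamma, 2023), (37, 20, 28, Gus, Vega, 1981), (40, 4, 25, Ivy, Alpha, 2024)}
Natural join on mid: {(10, 4, 28, Zed, Alpha, 2024, Omega, Hal), (10, 4, 28, Zed, Alpha, 2024, Orion, Sam), (18, 20, 12, Bo, Alpha, 2001, Argo, Ned), (18, 20, 12, Bo, Alpha, 2001, Gamma, Hal), (18, 20, 12, Bo, Alpha, 2001, Lyra, Dee), (18, 20, 12, Bo, Alpha, 2001, Orion, Uma), (18, 20, 12, Bo, Gamma, 2023, Argo, Ned), (18, 20, 12, Bo, Gamma, 2023, Gamma, Hal), (18, 20, 12, Bo, Gamma, 2023, Lyra, Dee), (18, 20, 12, Bo, Gamma, 2023, Orion, Uma), (18, 20, 12, Bo, Vega, 1981, Argo, Ned), (18, 20, 12, Bo, Vega, 1981, Gamma, Hal), (18, 20, 12, Bo, Vega, 1981, Lyra, Dee), (18, 20, 12, Bo, Vega, 1981, Orion, Uma), (37, 20, 28, Gus, Alpha, 2001, Omega, Hal), (37, 20, 28, Gus, Alpha, 2001, Orion, Sam), (37, 20, 28, Gus, Gamma, 2023, Omega, Hal), (37, 20, 28, Gus, Gamma, 2023, Orion, Sam), (37, 20, 28, Gus, Vega, 1981, Omega, Hal), (37, 20, 28, Gus, Vega, 1981, Orion, Sam)}
Projecting to year, mid, sname, aid, role, title: {(1981, 12, Dee, 18, Vega, Lyra), (1981, 12, Hal, 18, Vega, Gamma), (1981, 12, Ned, 18, Vega, Argo), (1981, 12, Uma, 18, Vega, Orion), (1981, 28, Hal, 37, Vega, Omega), (1981, 28, Sam, 37, Vega, Orion), (2001, 12, Dee, 18, Alpha, Lyra), (2001, 12, Hal, 18, Alpha, Gamma), (2001, 12, Ned, 18, Alpha, Argo), (2001, 12, Uma, 18, Alpha, Orion), (2001, 28, Hal, 37, Alpha, Omega), (2001, 28, Sam, 37, Alpha, Orion), (2023, 12, Dee, 18, Gamma, Lyra), (2023, 12, Hal, 18, Gamma, Gamma), (2023, 12, Ned, 18, Gamma, Argo), (2023, 12, Uma, 18, Gamma, Orion), (2023, 28, Hal, 37, Gamma, Omega), (2023, 28, Sam, 37, Gamma, Orion), (2024, 28, Hal, 10, Alpha, Omega), (2024, 28, Sam, 10, Alpha, Orion)}
Selection aid < 37: {(1981, 12, Dee, 18, Vega, Lyra), (1981, 12, Hal, 18, Vega, Gamma), (1981, 12, Ned, 18, Vega, Argo), (1981, 12, Uma, 18, Vega, Orion), (2001, 12, Dee, 18, Alpha, Lyra), (2001, 12, Hal, 18, Alpha, Gamma), (2001, 12, Ned, 18, Alpha, Argo), (2001, 12, Uma, 18, Alpha, Orion), (2023, 12, Dee, 18, Gamma, Lyra), (2023, 12, Hal, 18, Gamma, Gamma), (2023, 12, Ned, 18, Gamma, Argo), (2023, 12, Uma, 18, Gamma, Orion), (2024, 28, Hal, 10, Alpha, Omega), (2024, 28, Sam, 10, Alpha, Orion)}
Projecting to mid, year (10 duplicate(s) eliminated): {(12, 1981), (12, 2001), (12, 2023), (28, 2024)}

{(12, 1981), (12, 2001), (12, 2023), (28, 2024)}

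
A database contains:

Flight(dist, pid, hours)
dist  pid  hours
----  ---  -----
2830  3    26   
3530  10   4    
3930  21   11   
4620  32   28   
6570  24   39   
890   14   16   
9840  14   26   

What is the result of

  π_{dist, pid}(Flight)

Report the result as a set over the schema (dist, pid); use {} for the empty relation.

{(2830, 3), (3530, 10), (3930, 21), (4620, 32), (6570, 24), (890, 14), (9840, 14)}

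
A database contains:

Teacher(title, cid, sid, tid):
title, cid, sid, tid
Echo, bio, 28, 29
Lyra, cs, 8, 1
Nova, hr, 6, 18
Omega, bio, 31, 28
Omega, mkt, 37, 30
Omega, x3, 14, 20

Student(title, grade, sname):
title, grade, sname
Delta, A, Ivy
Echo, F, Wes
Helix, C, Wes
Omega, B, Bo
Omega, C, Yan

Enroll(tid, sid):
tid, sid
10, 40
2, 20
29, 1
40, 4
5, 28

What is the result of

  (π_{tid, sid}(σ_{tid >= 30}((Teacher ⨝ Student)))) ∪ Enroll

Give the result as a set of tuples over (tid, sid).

{(10, 40), (2, 20), (29, 1), (30, 37), (40, 4), (5, 28)}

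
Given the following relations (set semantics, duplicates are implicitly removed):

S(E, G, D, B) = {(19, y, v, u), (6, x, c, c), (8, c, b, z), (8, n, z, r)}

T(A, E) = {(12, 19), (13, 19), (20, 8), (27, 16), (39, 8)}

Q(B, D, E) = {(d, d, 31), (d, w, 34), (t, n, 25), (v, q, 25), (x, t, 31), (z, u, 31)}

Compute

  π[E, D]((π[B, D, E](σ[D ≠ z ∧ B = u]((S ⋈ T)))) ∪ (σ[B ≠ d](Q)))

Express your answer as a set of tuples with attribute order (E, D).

Joining S and T on E yields {(19, y, v, u, 12), (19, y, v, u, 13), (8, c, b, z, 20), (8, c, b, z, 39), (8, n, z, r, 20), (8, n, z, r, 39)}.
Selection D ≠ z ∧ B = u: {(19, y, v, u, 12), (19, y, v, u, 13)}
π_{B, D, E} gives {(u, v, 19)} (1 duplicate(s) eliminated).
Selection B ≠ d: {(t, n, 25), (v, q, 25), (x, t, 31), (z, u, 31)}
Union: {(u, v, 19)} with {(t, n, 25), (v, q, 25), (x, t, 31), (z, u, 31)} → {(t, n, 25), (u, v, 19), (v, q, 25), (x, t, 31), (z, u, 31)}
π_{E, D} gives {(19, v), (25, n), (25, q), (31, t), (31, u)}.

{(19, v), (25, n), (25, q), (31, t), (31, u)}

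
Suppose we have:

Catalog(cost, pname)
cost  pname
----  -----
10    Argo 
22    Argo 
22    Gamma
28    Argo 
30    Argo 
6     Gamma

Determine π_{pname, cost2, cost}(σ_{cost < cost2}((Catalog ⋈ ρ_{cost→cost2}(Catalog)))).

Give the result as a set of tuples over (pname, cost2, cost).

ρ[cost→cost2]: schema becomes (cost2, pname); tuples unchanged.
Catalog ⋈ ρ_{cost→cost2}(Catalog) (natural join on pname): {(10, Argo, 10), (10, Argo, 22), (10, Argo, 28), (10, Argo, 30), (22, Argo, 10), (22, Argo, 22), (22, Argo, 28), (22, Argo, 30), (22, Gamma, 22), (22, Gamma, 6), (28, Argo, 10), (28, Argo, 22), (28, Argo, 28), (28, Argo, 30), (30, Argo, 10), (30, Argo, 22), (30, Argo, 28), (30, Argo, 30), (6, Gamma, 22), (6, Gamma, 6)}
Apply σ_{cost < cost2}; surviving tuples: {(10, Argo, 22), (10, Argo, 28), (10, Argo, 30), (22, Argo, 28), (22, Argo, 30), (28, Argo, 30), (6, Gamma, 22)}
Keep only column(s) pname, cost2, cost: {(Argo, 22, 10), (Argo, 28, 10), (Argo, 28, 22), (Argo, 30, 10), (Argo, 30, 22), (Argo, 30, 28), (Gamma, 22, 6)}

{(Argo, 22, 10), (Argo, 28, 10), (Argo, 28, 22), (Argo, 30, 10), (Argo, 30, 22), (Argo, 30, 28), (Gamma, 22, 6)}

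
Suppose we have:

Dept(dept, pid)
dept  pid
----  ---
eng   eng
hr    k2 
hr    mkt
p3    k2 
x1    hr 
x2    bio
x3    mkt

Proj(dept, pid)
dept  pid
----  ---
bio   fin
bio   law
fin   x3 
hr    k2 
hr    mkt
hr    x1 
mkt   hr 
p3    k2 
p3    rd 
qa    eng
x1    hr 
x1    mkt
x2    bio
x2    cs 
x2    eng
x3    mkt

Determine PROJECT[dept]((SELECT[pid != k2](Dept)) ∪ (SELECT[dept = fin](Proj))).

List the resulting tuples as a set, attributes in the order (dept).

{eng, fin, hr, x1, x2, x3}

Apply σ_{pid != k2}; surviving tuples: {(eng, eng), (hr, mkt), (x1, hr), (x2, bio), (x3, mkt)}
Apply σ_{dept = fin}; surviving tuples: {(fin, x3)}
Set union of the two operands is {(eng, eng), (fin, x3), (hr, mkt), (x1, hr), (x2, bio), (x3, mkt)}.
Keep only column(s) dept: {eng, fin, hr, x1, x2, x3}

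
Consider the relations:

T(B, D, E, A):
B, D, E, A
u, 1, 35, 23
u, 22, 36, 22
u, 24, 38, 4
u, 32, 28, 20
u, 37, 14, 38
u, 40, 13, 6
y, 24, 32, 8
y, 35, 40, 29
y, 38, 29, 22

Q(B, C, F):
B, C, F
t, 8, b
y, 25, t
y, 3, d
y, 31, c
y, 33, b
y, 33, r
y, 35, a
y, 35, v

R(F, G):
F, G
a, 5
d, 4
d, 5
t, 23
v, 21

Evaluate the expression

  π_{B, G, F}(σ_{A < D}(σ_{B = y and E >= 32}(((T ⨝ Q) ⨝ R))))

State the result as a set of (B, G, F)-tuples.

{(y, 21, v), (y, 23, t), (y, 4, d), (y, 5, a), (y, 5, d)}

T ⋈ Q (natural join on B): {(y, 24, 32, 8, 25, t), (y, 24, 32, 8, 3, d), (y, 24, 32, 8, 31, c), (y, 24, 32, 8, 33, b), (y, 24, 32, 8, 33, r), (y, 24, 32, 8, 35, a), (y, 24, 32, 8, 35, v), (y, 35, 40, 29, 25, t), (y, 35, 40, 29, 3, d), (y, 35, 40, 29, 31, c), (y, 35, 40, 29, 33, b), (y, 35, 40, 29, 33, r), (y, 35, 40, 29, 35, a), (y, 35, 40, 29, 35, v), (y, 38, 29, 22, 25, t), (y, 38, 29, 22, 3, d), (y, 38, 29, 22, 31, c), (y, 38, 29, 22, 33, b), (y, 38, 29, 22, 33, r), (y, 38, 29, 22, 35, a), (y, 38, 29, 22, 35, v)}
(T ⨝ Q) ⋈ R (natural join on F): {(y, 24, 32, 8, 25, t, 23), (y, 24, 32, 8, 3, d, 4), (y, 24, 32, 8, 3, d, 5), (y, 24, 32, 8, 35, a, 5), (y, 24, 32, 8, 35, v, 21), (y, 35, 40, 29, 25, t, 23), (y, 35, 40, 29, 3, d, 4), (y, 35, 40, 29, 3, d, 5), (y, 35, 40, 29, 35, a, 5), (y, 35, 40, 29, 35, v, 21), (y, 38, 29, 22, 25, t, 23), (y, 38, 29, 22, 3, d, 4), (y, 38, 29, 22, 3, d, 5), (y, 38, 29, 22, 35, a, 5), (y, 38, 29, 22, 35, v, 21)}
σ[B = y and E >= 32]: keep tuples satisfying B = y and E >= 32 → {(y, 24, 32, 8, 25, t, 23), (y, 24, 32, 8, 3, d, 4), (y, 24, 32, 8, 3, d, 5), (y, 24, 32, 8, 35, a, 5), (y, 24, 32, 8, 35, v, 21), (y, 35, 40, 29, 25, t, 23), (y, 35, 40, 29, 3, d, 4), (y, 35, 40, 29, 3, d, 5), (y, 35, 40, 29, 35, a, 5), (y, 35, 40, 29, 35, v, 21)}
σ[A < D]: keep tuples satisfying A < D → {(y, 24, 32, 8, 25, t, 23), (y, 24, 32, 8, 3, d, 4), (y, 24, 32, 8, 3, d, 5), (y, 24, 32, 8, 35, a, 5), (y, 24, 32, 8, 35, v, 21), (y, 35, 40, 29, 25, t, 23), (y, 35, 40, 29, 3, d, 4), (y, 35, 40, 29, 3, d, 5), (y, 35, 40, 29, 35, a, 5), (y, 35, 40, 29, 35, v, 21)}
π[B, G, F]: project onto (B, G, F) (5 duplicate(s) eliminated) → {(y, 21, v), (y, 23, t), (y, 4, d), (y, 5, a), (y, 5, d)}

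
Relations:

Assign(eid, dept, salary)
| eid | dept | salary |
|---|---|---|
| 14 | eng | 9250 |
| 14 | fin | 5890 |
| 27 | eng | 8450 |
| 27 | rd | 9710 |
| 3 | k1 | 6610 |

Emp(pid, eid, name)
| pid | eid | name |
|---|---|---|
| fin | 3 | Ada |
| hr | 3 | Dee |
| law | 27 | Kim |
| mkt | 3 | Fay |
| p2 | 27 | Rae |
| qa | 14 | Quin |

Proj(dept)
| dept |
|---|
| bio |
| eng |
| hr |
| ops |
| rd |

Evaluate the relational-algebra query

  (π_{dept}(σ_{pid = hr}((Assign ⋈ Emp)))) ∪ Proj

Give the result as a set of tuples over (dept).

Natural join on eid: {(14, eng, 9250, qa, Quin), (14, fin, 5890, qa, Quin), (27, eng, 8450, law, Kim), (27, eng, 8450, p2, Rae), (27, rd, 9710, law, Kim), (27, rd, 9710, p2, Rae), (3, k1, 6610, fin, Ada), (3, k1, 6610, hr, Dee), (3, k1, 6610, mkt, Fay)}
Selection pid = hr: {(3, k1, 6610, hr, Dee)}
Keep only column(s) dept: {k1}
Set union of the two operands is {bio, eng, hr, k1, ops, rd}.

{bio, eng, hr, k1, ops, rd}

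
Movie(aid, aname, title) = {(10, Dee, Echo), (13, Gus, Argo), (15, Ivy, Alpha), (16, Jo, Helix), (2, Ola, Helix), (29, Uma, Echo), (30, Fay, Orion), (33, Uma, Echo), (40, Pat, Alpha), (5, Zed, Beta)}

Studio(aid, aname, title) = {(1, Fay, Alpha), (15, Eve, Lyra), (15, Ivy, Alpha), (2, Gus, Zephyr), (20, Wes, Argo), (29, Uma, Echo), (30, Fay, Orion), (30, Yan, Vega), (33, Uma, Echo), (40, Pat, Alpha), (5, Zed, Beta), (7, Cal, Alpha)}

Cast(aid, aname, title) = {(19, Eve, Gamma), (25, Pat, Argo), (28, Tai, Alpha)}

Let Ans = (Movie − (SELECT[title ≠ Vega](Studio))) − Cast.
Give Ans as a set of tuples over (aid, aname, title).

{(10, Dee, Echo), (13, Gus, Argo), (16, Jo, Helix), (2, Ola, Helix)}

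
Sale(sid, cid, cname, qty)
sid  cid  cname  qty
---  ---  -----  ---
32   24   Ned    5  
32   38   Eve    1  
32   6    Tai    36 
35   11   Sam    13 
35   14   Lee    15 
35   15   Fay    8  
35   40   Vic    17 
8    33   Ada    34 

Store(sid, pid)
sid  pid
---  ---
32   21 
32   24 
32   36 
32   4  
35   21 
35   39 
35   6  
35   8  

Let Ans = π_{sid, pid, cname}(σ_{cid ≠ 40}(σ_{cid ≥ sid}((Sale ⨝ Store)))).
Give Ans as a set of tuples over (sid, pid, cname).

Joining Sale and Store on sid yields {(32, 24, Ned, 5, 21), (32, 24, Ned, 5, 24), (32, 24, Ned, 5, 36), (32, 24, Ned, 5, 4), (32, 38, Eve, 1, 21), (32, 38, Eve, 1, 24), (32, 38, Eve, 1, 36), (32, 38, Eve, 1, 4), (32, 6, Tai, 36, 21), (32, 6, Tai, 36, 24), (32, 6, Tai, 36, 36), (32, 6, Tai, 36, 4), (35, 11, Sam, 13, 21), (35, 11, Sam, 13, 39), (35, 11, Sam, 13, 6), (35, 11, Sam, 13, 8), (35, 14, Lee, 15, 21), (35, 14, Lee, 15, 39), (35, 14, Lee, 15, 6), (35, 14, Lee, 15, 8), (35, 15, Fay, 8, 21), (35, 15, Fay, 8, 39), (35, 15, Fay, 8, 6), (35, 15, Fay, 8, 8), (35, 40, Vic, 17, 21), (35, 40, Vic, 17, 39), (35, 40, Vic, 17, 6), (35, 40, Vic, 17, 8)}.
Selection cid ≥ sid: {(32, 38, Eve, 1, 21), (32, 38, Eve, 1, 24), (32, 38, Eve, 1, 36), (32, 38, Eve, 1, 4), (35, 40, Vic, 17, 21), (35, 40, Vic, 17, 39), (35, 40, Vic, 17, 6), (35, 40, Vic, 17, 8)}
Selection cid ≠ 40: {(32, 38, Eve, 1, 21), (32, 38, Eve, 1, 24), (32, 38, Eve, 1, 36), (32, 38, Eve, 1, 4)}
π[sid, pid, cname]: project onto (sid, pid, cname) → {(32, 21, Eve), (32, 24, Eve), (32, 36, Eve), (32, 4, Eve)}

{(32, 21, Eve), (32, 24, Eve), (32, 36, Eve), (32, 4, Eve)}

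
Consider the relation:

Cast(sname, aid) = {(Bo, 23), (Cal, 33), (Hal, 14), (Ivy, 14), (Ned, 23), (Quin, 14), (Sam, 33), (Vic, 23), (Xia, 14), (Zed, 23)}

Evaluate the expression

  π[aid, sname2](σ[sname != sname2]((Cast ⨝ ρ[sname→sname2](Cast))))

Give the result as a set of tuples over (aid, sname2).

ρ[sname→sname2]: schema becomes (sname2, aid); tuples unchanged.
Cast ⋈ ρ[sname→sname2](Cast) (natural join on aid): {(Bo, 23, Bo), (Bo, 23, Ned), (Bo, 23, Vic), (Bo, 23, Zed), (Cal, 33, Cal), (Cal, 33, Sam), (Hal, 14, Hal), (Hal, 14, Ivy), (Hal, 14, Quin), (Hal, 14, Xia), (Ivy, 14, Hal), (Ivy, 14, Ivy), (Ivy, 14, Quin), (Ivy, 14, Xia), (Ned, 23, Bo), (Ned, 23, Ned), (Ned, 23, Vic), (Ned, 23, Zed), (Quin, 14, Hal), (Quin, 14, Ivy), (Quin, 14, Quin), (Quin, 14, Xia), (Sam, 33, Cal), (Sam, 33, Sam), (Vic, 23, Bo), (Vic, 23, Ned), (Vic, 23, Vic), (Vic, 23, Zed), (Xia, 14, Hal), (Xia, 14, Ivy), (Xia, 14, Quin), (Xia, 14, Xia), (Zed, 23, Bo), (Zed, 23, Ned), (Zed, 23, Vic), (Zed, 23, Zed)}
Apply σ_{sname != sname2}; surviving tuples: {(Bo, 23, Ned), (Bo, 23, Vic), (Bo, 23, Zed), (Cal, 33, Sam), (Hal, 14, Ivy), (Hal, 14, Quin), (Hal, 14, Xia), (Ivy, 14, Hal), (Ivy, 14, Quin), (Ivy, 14, Xia), (Ned, 23, Bo), (Ned, 23, Vic), (Ned, 23, Zed), (Quin, 14, Hal), (Quin, 14, Ivy), (Quin, 14, Xia), (Sam, 33, Cal), (Vic, 23, Bo), (Vic, 23, Ned), (Vic, 23, Zed), (Xia, 14, Hal), (Xia, 14, Ivy), (Xia, 14, Quin), (Zed, 23, Bo), (Zed, 23, Ned), (Zed, 23, Vic)}
Projecting to aid, sname2 (16 duplicate(s) eliminated): {(14, Hal), (14, Ivy), (14, Quin), (14, Xia), (23, Bo), (23, Ned), (23, Vic), (23, Zed), (33, Cal), (33, Sam)}

{(14, Hal), (14, Ivy), (14, Quin), (14, Xia), (23, Bo), (23, Ned), (23, Vic), (23, Zed), (33, Cal), (33, Sam)}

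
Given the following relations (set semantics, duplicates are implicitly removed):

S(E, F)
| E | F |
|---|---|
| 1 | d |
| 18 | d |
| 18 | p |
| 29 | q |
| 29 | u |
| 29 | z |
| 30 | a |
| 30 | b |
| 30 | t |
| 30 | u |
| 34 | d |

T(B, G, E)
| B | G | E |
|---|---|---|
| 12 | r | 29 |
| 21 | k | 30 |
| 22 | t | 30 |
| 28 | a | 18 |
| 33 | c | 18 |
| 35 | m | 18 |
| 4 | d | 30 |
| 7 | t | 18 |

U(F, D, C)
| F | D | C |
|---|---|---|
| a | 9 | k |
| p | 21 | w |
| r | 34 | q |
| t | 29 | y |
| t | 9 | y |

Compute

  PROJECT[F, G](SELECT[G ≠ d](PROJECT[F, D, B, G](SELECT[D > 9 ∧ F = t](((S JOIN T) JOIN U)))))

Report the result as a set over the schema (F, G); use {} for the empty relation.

Joining S and T on E yields {(18, d, 28, a), (18, d, 33, c), (18, d, 35, m), (18, d, 7, t), (18, p, 28, a), (18, p, 33, c), (18, p, 35, m), (18, p, 7, t), (29, q, 12, r), (29, u, 12, r), (29, z, 12, r), (30, a, 21, k), (30, a, 22, t), (30, a, 4, d), (30, b, 21, k), (30, b, 22, t), (30, b, 4, d), (30, t, 21, k), (30, t, 22, t), (30, t, 4, d), (30, u, 21, k), (30, u, 22, t), (30, u, 4, d)}.
Joining (S JOIN T) and U on F yields {(18, p, 28, a, 21, w), (18, p, 33, c, 21, w), (18, p, 35, m, 21, w), (18, p, 7, t, 21, w), (30, a, 21, k, 9, k), (30, a, 22, t, 9, k), (30, a, 4, d, 9, k), (30, t, 21, k, 29, y), (30, t, 21, k, 9, y), (30, t, 22, t, 29, y), (30, t, 22, t, 9, y), (30, t, 4, d, 29, y), (30, t, 4, d, 9, y)}.
Apply σ_{D > 9 ∧ F = t}; surviving tuples: {(30, t, 21, k, 29, y), (30, t, 22, t, 29, y), (30, t, 4, d, 29, y)}
Projecting to F, D, B, G: {(t, 29, 21, k), (t, 29, 22, t), (t, 29, 4, d)}
Apply σ_{G ≠ d}; surviving tuples: {(t, 29, 21, k), (t, 29, 22, t)}
Projecting to F, G: {(t, k), (t, t)}

{(t, k), (t, t)}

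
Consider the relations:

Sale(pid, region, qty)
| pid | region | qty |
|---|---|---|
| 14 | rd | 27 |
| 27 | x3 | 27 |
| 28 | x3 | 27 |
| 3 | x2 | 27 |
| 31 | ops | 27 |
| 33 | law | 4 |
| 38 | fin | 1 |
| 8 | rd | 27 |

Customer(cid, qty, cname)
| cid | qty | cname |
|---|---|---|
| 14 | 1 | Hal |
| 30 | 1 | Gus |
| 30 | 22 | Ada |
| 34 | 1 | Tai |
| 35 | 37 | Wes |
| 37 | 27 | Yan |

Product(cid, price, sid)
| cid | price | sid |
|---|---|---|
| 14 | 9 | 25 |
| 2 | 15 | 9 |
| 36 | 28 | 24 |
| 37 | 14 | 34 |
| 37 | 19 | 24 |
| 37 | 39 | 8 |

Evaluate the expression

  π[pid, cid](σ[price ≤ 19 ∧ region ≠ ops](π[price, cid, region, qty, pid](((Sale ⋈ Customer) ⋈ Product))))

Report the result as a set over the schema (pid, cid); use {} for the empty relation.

{(14, 37), (27, 37), (28, 37), (3, 37), (38, 14), (8, 37)}

Natural join on qty: {(14, rd, 27, 37, Yan), (27, x3, 27, 37, Yan), (28, x3, 27, 37, Yan), (3, x2, 27, 37, Yan), (31, ops, 27, 37, Yan), (38, fin, 1, 14, Hal), (38, fin, 1, 30, Gus), (38, fin, 1, 34, Tai), (8, rd, 27, 37, Yan)}
Natural join on cid: {(14, rd, 27, 37, Yan, 14, 34), (14, rd, 27, 37, Yan, 19, 24), (14, rd, 27, 37, Yan, 39, 8), (27, x3, 27, 37, Yan, 14, 34), (27, x3, 27, 37, Yan, 19, 24), (27, x3, 27, 37, Yan, 39, 8), (28, x3, 27, 37, Yan, 14, 34), (28, x3, 27, 37, Yan, 19, 24), (28, x3, 27, 37, Yan, 39, 8), (3, x2, 27, 37, Yan, 14, 34), (3, x2, 27, 37, Yan, 19, 24), (3, x2, 27, 37, Yan, 39, 8), (31, ops, 27, 37, Yan, 14, 34), (31, ops, 27, 37, Yan, 19, 24), (31, ops, 27, 37, Yan, 39, 8), (38, fin, 1, 14, Hal, 9, 25), (8, rd, 27, 37, Yan, 14, 34), (8, rd, 27, 37, Yan, 19, 24), (8, rd, 27, 37, Yan, 39, 8)}
Projecting to price, cid, region, qty, pid: {(14, 37, ops, 27, 31), (14, 37, rd, 27, 14), (14, 37, rd, 27, 8), (14, 37, x2, 27, 3), (14, 37, x3, 27, 27), (14, 37, x3, 27, 28), (19, 37, ops, 27, 31), (19, 37, rd, 27, 14), (19, 37, rd, 27, 8), (19, 37, x2, 27, 3), (19, 37, x3, 27, 27), (19, 37, x3, 27, 28), (39, 37, ops, 27, 31), (39, 37, rd, 27, 14), (39, 37, rd, 27, 8), (39, 37, x2, 27, 3), (39, 37, x3, 27, 27), (39, 37, x3, 27, 28), (9, 14, fin, 1, 38)}
Apply σ_{price ≤ 19 ∧ region ≠ ops}; surviving tuples: {(14, 37, rd, 27, 14), (14, 37, rd, 27, 8), (14, 37, x2, 27, 3), (14, 37, x3, 27, 27), (14, 37, x3, 27, 28), (19, 37, rd, 27, 14), (19, 37, rd, 27, 8), (19, 37, x2, 27, 3), (19, 37, x3, 27, 27), (19, 37, x3, 27, 28), (9, 14, fin, 1, 38)}
Projecting to pid, cid (5 duplicate(s) eliminated): {(14, 37), (27, 37), (28, 37), (3, 37), (38, 14), (8, 37)}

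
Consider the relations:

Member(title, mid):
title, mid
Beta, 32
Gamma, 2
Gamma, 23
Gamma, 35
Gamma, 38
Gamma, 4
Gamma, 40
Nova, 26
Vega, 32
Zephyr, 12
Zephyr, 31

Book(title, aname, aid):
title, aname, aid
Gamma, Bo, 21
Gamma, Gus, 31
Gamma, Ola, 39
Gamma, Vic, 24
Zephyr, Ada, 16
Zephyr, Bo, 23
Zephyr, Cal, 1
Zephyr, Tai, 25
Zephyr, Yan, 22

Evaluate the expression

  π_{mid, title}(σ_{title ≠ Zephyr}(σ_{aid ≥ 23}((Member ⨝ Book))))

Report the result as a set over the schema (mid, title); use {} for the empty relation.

{(2, Gamma), (23, Gamma), (35, Gamma), (38, Gamma), (4, Gamma), (40, Gamma)}

Joining Member and Book on title yields {(Gamma, 2, Bo, 21), (Gamma, 2, Gus, 31), (Gamma, 2, Ola, 39), (Gamma, 2, Vic, 24), (Gamma, 23, Bo, 21), (Gamma, 23, Gus, 31), (Gamma, 23, Ola, 39), (Gamma, 23, Vic, 24), (Gamma, 35, Bo, 21), (Gamma, 35, Gus, 31), (Gamma, 35, Ola, 39), (Gamma, 35, Vic, 24), (Gamma, 38, Bo, 21), (Gamma, 38, Gus, 31), (Gamma, 38, Ola, 39), (Gamma, 38, Vic, 24), (Gamma, 4, Bo, 21), (Gamma, 4, Gus, 31), (Gamma, 4, Ola, 39), (Gamma, 4, Vic, 24), (Gamma, 40, Bo, 21), (Gamma, 40, Gus, 31), (Gamma, 40, Ola, 39), (Gamma, 40, Vic, 24), (Zephyr, 12, Ada, 16), (Zephyr, 12, Bo, 23), (Zephyr, 12, Cal, 1), (Zephyr, 12, Tai, 25), (Zephyr, 12, Yan, 22), (Zephyr, 31, Ada, 16), (Zephyr, 31, Bo, 23), (Zephyr, 31, Cal, 1), (Zephyr, 31, Tai, 25), (Zephyr, 31, Yan, 22)}.
Selection aid ≥ 23: {(Gamma, 2, Gus, 31), (Gamma, 2, Ola, 39), (Gamma, 2, Vic, 24), (Gamma, 23, Gus, 31), (Gamma, 23, Ola, 39), (Gamma, 23, Vic, 24), (Gamma, 35, Gus, 31), (Gamma, 35, Ola, 39), (Gamma, 35, Vic, 24), (Gamma, 38, Gus, 31), (Gamma, 38, Ola, 39), (Gamma, 38, Vic, 24), (Gamma, 4, Gus, 31), (Gamma, 4, Ola, 39), (Gamma, 4, Vic, 24), (Gamma, 40, Gus, 31), (Gamma, 40, Ola, 39), (Gamma, 40, Vic, 24), (Zephyr, 12, Bo, 23), (Zephyr, 12, Tai, 25), (Zephyr, 31, Bo, 23), (Zephyr, 31, Tai, 25)}
Selection title ≠ Zephyr: {(Gamma, 2, Gus, 31), (Gamma, 2, Ola, 39), (Gamma, 2, Vic, 24), (Gamma, 23, Gus, 31), (Gamma, 23, Ola, 39), (Gamma, 23, Vic, 24), (Gamma, 35, Gus, 31), (Gamma, 35, Ola, 39), (Gamma, 35, Vic, 24), (Gamma, 38, Gus, 31), (Gamma, 38, Ola, 39), (Gamma, 38, Vic, 24), (Gamma, 4, Gus, 31), (Gamma, 4, Ola, 39), (Gamma, 4, Vic, 24), (Gamma, 40, Gus, 31), (Gamma, 40, Ola, 39), (Gamma, 40, Vic, 24)}
π[mid, title]: project onto (mid, title) (12 duplicate(s) eliminated) → {(2, Gamma), (23, Gamma), (35, Gamma), (38, Gamma), (4, Gamma), (40, Gamma)}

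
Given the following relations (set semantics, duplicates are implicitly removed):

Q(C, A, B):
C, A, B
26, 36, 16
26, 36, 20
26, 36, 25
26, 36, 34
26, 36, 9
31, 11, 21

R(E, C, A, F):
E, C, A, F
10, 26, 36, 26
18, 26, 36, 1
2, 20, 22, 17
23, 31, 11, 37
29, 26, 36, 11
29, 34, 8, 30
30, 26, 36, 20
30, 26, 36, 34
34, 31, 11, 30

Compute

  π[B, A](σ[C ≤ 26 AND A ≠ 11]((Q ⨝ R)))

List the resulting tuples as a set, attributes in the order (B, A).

Joining Q and R on C, A yields {(26, 36, 16, 10, 26), (26, 36, 16, 18, 1), (26, 36, 16, 29, 11), (26, 36, 16, 30, 20), (26, 36, 16, 30, 34), (26, 36, 20, 10, 26), (26, 36, 20, 18, 1), (26, 36, 20, 29, 11), (26, 36, 20, 30, 20), (26, 36, 20, 30, 34), (26, 36, 25, 10, 26), (26, 36, 25, 18, 1), (26, 36, 25, 29, 11), (26, 36, 25, 30, 20), (26, 36, 25, 30, 34), (26, 36, 34, 10, 26), (26, 36, 34, 18, 1), (26, 36, 34, 29, 11), (26, 36, 34, 30, 20), (26, 36, 34, 30, 34), (26, 36, 9, 10, 26), (26, 36, 9, 18, 1), (26, 36, 9, 29, 11), (26, 36, 9, 30, 20), (26, 36, 9, 30, 34), (31, 11, 21, 23, 37), (31, 11, 21, 34, 30)}.
Filtering on C ≤ 26 AND A ≠ 11 leaves {(26, 36, 16, 10, 26), (26, 36, 16, 18, 1), (26, 36, 16, 29, 11), (26, 36, 16, 30, 20), (26, 36, 16, 30, 34), (26, 36, 20, 10, 26), (26, 36, 20, 18, 1), (26, 36, 20, 29, 11), (26, 36, 20, 30, 20), (26, 36, 20, 30, 34), (26, 36, 25, 10, 26), (26, 36, 25, 18, 1), (26, 36, 25, 29, 11), (26, 36, 25, 30, 20), (26, 36, 25, 30, 34), (26, 36, 34, 10, 26), (26, 36, 34, 18, 1), (26, 36, 34, 29, 11), (26, 36, 34, 30, 20), (26, 36, 34, 30, 34), (26, 36, 9, 10, 26), (26, 36, 9, 18, 1), (26, 36, 9, 29, 11), (26, 36, 9, 30, 20), (26, 36, 9, 30, 34)}.
Projecting to B, A (20 duplicate(s) eliminated): {(16, 36), (20, 36), (25, 36), (34, 36), (9, 36)}

{(16, 36), (20, 36), (25, 36), (34, 36), (9, 36)}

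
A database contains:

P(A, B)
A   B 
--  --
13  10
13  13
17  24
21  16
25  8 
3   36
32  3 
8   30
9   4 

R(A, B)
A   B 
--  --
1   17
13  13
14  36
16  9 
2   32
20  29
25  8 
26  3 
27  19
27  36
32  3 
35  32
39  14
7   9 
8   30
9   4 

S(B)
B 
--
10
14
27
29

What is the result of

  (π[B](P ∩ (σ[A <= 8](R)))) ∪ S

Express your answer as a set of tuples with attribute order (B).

{10, 14, 27, 29, 30}

Apply σ_{A <= 8}; surviving tuples: {(1, 17), (2, 32), (7, 9), (8, 30)}
Set intersection of the two operands is {(8, 30)}.
Projecting to B: {30}
Set union of the two operands is {10, 14, 27, 29, 30}.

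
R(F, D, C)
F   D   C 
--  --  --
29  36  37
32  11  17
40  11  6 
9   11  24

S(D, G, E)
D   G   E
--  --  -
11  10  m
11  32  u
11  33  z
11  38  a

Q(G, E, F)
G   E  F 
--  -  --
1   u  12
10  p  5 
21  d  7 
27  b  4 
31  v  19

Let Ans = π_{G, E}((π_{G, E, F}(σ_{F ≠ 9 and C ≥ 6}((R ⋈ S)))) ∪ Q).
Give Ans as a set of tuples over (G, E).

{(1, u), (10, m), (10, p), (21, d), (27, b), (31, v), (32, u), (33, z), (38, a)}

R ⋈ S (natural join on D): {(32, 11, 17, 10, m), (32, 11, 17, 32, u), (32, 11, 17, 33, z), (32, 11, 17, 38, a), (40, 11, 6, 10, m), (40, 11, 6, 32, u), (40, 11, 6, 33, z), (40, 11, 6, 38, a), (9, 11, 24, 10, m), (9, 11, 24, 32, u), (9, 11, 24, 33, z), (9, 11, 24, 38, a)}
Selection F ≠ 9 and C ≥ 6: {(32, 11, 17, 10, m), (32, 11, 17, 32, u), (32, 11, 17, 33, z), (32, 11, 17, 38, a), (40, 11, 6, 10, m), (40, 11, 6, 32, u), (40, 11, 6, 33, z), (40, 11, 6, 38, a)}
π[G, E, F]: project onto (G, E, F) → {(10, m, 32), (10, m, 40), (32, u, 32), (32, u, 40), (33, z, 32), (33, z, 40), (38, a, 32), (38, a, 40)}
Union: {(10, m, 32), (10, m, 40), (32, u, 32), (32, u, 40), (33, z, 32), (33, z, 40), (38, a, 32), (38, a, 40)} with {(1, u, 12), (10, p, 5), (21, d, 7), (27, b, 4), (31, v, 19)} → {(1, u, 12), (10, m, 32), (10, m, 40), (10, p, 5), (21, d, 7), (27, b, 4), (31, v, 19), (32, u, 32), (32, u, 40), (33, z, 32), (33, z, 40), (38, a, 32), (38, a, 40)}
π[G, E]: project onto (G, E) (4 duplicate(s) eliminated) → {(1, u), (10, m), (10, p), (21, d), (27, b), (31, v), (32, u), (33, z), (38, a)}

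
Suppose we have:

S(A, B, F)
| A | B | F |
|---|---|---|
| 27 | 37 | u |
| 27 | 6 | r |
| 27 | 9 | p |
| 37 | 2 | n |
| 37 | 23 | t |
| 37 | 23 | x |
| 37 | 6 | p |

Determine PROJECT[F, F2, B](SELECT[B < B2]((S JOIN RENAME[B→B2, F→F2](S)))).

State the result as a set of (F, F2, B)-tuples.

ρ[B→B2, F→F2]: schema becomes (A, B2, F2); tuples unchanged.
Joining S and RENAME[B→B2, F→F2](S) on A yields {(27, 37, u, 37, u), (27, 37, u, 6, r), (27, 37, u, 9, p), (27, 6, r, 37, u), (27, 6, r, 6, r), (27, 6, r, 9, p), (27, 9, p, 37, u), (27, 9, p, 6, r), (27, 9, p, 9, p), (37, 2, n, 2, n), (37, 2, n, 23, t), (37, 2, n, 23, x), (37, 2, n, 6, p), (37, 23, t, 2, n), (37, 23, t, 23, t), (37, 23, t, 23, x), (37, 23, t, 6, p), (37, 23, x, 2, n), (37, 23, x, 23, t), (37, 23, x, 23, x), (37, 23, x, 6, p), (37, 6, p, 2, n), (37, 6, p, 23, t), (37, 6, p, 23, x), (37, 6, p, 6, p)}.
Filtering on B < B2 leaves {(27, 6, r, 37, u), (27, 6, r, 9, p), (27, 9, p, 37, u), (37, 2, n, 23, t), (37, 2, n, 23, x), (37, 2, n, 6, p), (37, 6, p, 23, t), (37, 6, p, 23, x)}.
Projecting to F, F2, B: {(n, p, 2), (n, t, 2), (n, x, 2), (p, t, 6), (p, u, 9), (p, x, 6), (r, p, 6), (r, u, 6)}

{(n, p, 2), (n, t, 2), (n, x, 2), (p, t, 6), (p, u, 9), (p, x, 6), (r, p, 6), (r, u, 6)}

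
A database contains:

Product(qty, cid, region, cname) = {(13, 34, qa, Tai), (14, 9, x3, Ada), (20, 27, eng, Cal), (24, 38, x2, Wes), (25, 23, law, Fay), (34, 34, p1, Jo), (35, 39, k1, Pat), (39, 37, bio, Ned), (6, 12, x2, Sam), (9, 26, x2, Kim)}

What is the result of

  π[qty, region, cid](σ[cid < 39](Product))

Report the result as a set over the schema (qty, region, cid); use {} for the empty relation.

Apply σ_{cid < 39}; surviving tuples: {(13, 34, qa, Tai), (14, 9, x3, Ada), (20, 27, eng, Cal), (24, 38, x2, Wes), (25, 23, law, Fay), (34, 34, p1, Jo), (39, 37, bio, Ned), (6, 12, x2, Sam), (9, 26, x2, Kim)}
π[qty, region, cid]: project onto (qty, region, cid) → {(13, qa, 34), (14, x3, 9), (20, eng, 27), (24, x2, 38), (25, law, 23), (34, p1, 34), (39, bio, 37), (6, x2, 12), (9, x2, 26)}

{(13, qa, 34), (14, x3, 9), (20, eng, 27), (24, x2, 38), (25, law, 23), (34, p1, 34), (39, bio, 37), (6, x2, 12), (9, x2, 26)}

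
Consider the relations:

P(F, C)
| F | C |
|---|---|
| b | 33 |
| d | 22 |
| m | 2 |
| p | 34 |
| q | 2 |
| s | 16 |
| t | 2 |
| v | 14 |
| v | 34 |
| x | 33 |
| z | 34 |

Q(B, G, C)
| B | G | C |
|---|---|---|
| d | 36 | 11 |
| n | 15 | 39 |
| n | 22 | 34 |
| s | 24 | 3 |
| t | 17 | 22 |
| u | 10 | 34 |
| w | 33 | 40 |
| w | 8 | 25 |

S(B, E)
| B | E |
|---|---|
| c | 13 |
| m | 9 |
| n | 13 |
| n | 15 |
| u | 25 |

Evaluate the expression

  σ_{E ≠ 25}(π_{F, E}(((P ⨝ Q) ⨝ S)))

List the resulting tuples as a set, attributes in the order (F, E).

P ⋈ Q (natural join on C): {(d, 22, t, 17), (p, 34, n, 22), (p, 34, u, 10), (v, 34, n, 22), (v, 34, u, 10), (z, 34, n, 22), (z, 34, u, 10)}
(P ⨝ Q) ⋈ S (natural join on B): {(p, 34, n, 22, 13), (p, 34, n, 22, 15), (p, 34, u, 10, 25), (v, 34, n, 22, 13), (v, 34, n, 22, 15), (v, 34, u, 10, 25), (z, 34, n, 22, 13), (z, 34, n, 22, 15), (z, 34, u, 10, 25)}
Projecting to F, E: {(p, 13), (p, 15), (p, 25), (v, 13), (v, 15), (v, 25), (z, 13), (z, 15), (z, 25)}
σ[E ≠ 25]: keep tuples satisfying E ≠ 25 → {(p, 13), (p, 15), (v, 13), (v, 15), (z, 13), (z, 15)}

{(p, 13), (p, 15), (v, 13), (v, 15), (z, 13), (z, 15)}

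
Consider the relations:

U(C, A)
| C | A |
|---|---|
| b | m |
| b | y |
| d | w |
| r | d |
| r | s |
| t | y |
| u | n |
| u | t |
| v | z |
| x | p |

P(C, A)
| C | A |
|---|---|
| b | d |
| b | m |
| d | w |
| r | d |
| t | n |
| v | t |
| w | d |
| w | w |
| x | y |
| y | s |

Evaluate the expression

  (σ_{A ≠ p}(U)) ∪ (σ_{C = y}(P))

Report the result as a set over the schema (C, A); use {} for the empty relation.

Selection A ≠ p: {(b, m), (b, y), (d, w), (r, d), (r, s), (t, y), (u, n), (u, t), (v, z)}
Selection C = y: {(y, s)}
Set union of the two operands is {(b, m), (b, y), (d, w), (r, d), (r, s), (t, y), (u, n), (u, t), (v, z), (y, s)}.

{(b, m), (b, y), (d, w), (r, d), (r, s), (t, y), (u, n), (u, t), (v, z), (y, s)}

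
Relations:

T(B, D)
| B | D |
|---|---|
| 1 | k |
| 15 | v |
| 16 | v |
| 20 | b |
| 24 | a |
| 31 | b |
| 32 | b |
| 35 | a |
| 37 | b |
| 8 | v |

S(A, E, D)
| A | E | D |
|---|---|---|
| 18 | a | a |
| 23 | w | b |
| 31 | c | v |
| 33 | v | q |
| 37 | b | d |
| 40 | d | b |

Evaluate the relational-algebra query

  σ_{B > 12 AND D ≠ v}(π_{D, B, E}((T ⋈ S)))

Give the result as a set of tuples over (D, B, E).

{(a, 24, a), (a, 35, a), (b, 20, d), (b, 20, w), (b, 31, d), (b, 31, w), (b, 32, d), (b, 32, w), (b, 37, d), (b, 37, w)}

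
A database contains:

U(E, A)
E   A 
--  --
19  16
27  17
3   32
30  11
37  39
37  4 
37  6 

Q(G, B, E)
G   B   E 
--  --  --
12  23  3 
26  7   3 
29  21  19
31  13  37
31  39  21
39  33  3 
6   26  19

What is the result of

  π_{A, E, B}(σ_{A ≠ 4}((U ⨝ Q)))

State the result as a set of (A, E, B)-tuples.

{(16, 19, 21), (16, 19, 26), (32, 3, 23), (32, 3, 33), (32, 3, 7), (39, 37, 13), (6, 37, 13)}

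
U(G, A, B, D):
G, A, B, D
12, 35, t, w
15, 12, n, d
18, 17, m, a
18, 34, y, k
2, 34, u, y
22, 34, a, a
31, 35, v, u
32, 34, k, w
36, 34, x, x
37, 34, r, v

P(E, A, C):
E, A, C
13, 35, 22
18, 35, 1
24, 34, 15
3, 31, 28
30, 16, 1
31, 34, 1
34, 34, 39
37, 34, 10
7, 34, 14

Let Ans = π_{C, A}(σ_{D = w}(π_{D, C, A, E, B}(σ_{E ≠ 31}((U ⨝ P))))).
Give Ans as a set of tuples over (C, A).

{(1, 35), (10, 34), (14, 34), (15, 34), (22, 35), (39, 34)}

U ⋈ P (natural join on A): {(12, 35, t, w, 13, 22), (12, 35, t, w, 18, 1), (18, 34, y, k, 24, 15), (18, 34, y, k, 31, 1), (18, 34, y, k, 34, 39), (18, 34, y, k, 37, 10), (18, 34, y, k, 7, 14), (2, 34, u, y, 24, 15), (2, 34, u, y, 31, 1), (2, 34, u, y, 34, 39), (2, 34, u, y, 37, 10), (2, 34, u, y, 7, 14), (22, 34, a, a, 24, 15), (22, 34, a, a, 31, 1), (22, 34, a, a, 34, 39), (22, 34, a, a, 37, 10), (22, 34, a, a, 7, 14), (31, 35, v, u, 13, 22), (31, 35, v, u, 18, 1), (32, 34, k, w, 24, 15), (32, 34, k, w, 31, 1), (32, 34, k, w, 34, 39), (32, 34, k, w, 37, 10), (32, 34, k, w, 7, 14), (36, 34, x, x, 24, 15), (36, 34, x, x, 31, 1), (36, 34, x, x, 34, 39), (36, 34, x, x, 37, 10), (36, 34, x, x, 7, 14), (37, 34, r, v, 24, 15), (37, 34, r, v, 31, 1), (37, 34, r, v, 34, 39), (37, 34, r, v, 37, 10), (37, 34, r, v, 7, 14)}
Apply σ_{E ≠ 31}; surviving tuples: {(12, 35, t, w, 13, 22), (12, 35, t, w, 18, 1), (18, 34, y, k, 24, 15), (18, 34, y, k, 34, 39), (18, 34, y, k, 37, 10), (18, 34, y, k, 7, 14), (2, 34, u, y, 24, 15), (2, 34, u, y, 34, 39), (2, 34, u, y, 37, 10), (2, 34, u, y, 7, 14), (22, 34, a, a, 24, 15), (22, 34, a, a, 34, 39), (22, 34, a, a, 37, 10), (22, 34, a, a, 7, 14), (31, 35, v, u, 13, 22), (31, 35, v, u, 18, 1), (32, 34, k, w, 24, 15), (32, 34, k, w, 34, 39), (32, 34, k, w, 37, 10), (32, 34, k, w, 7, 14), (36, 34, x, x, 24, 15), (36, 34, x, x, 34, 39), (36, 34, x, x, 37, 10), (36, 34, x, x, 7, 14), (37, 34, r, v, 24, 15), (37, 34, r, v, 34, 39), (37, 34, r, v, 37, 10), (37, 34, r, v, 7, 14)}
π_{D, C, A, E, B} gives {(a, 10, 34, 37, a), (a, 14, 34, 7, a), (a, 15, 34, 24, a), (a, 39, 34, 34, a), (k, 10, 34, 37, y), (k, 14, 34, 7, y), (k, 15, 34, 24, y), (k, 39, 34, 34, y), (u, 1, 35, 18, v), (u, 22, 35, 13, v), (v, 10, 34, 37, r), (v, 14, 34, 7, r), (v, 15, 34, 24, r), (v, 39, 34, 34, r), (w, 1, 35, 18, t), (w, 10, 34, 37, k), (w, 14, 34, 7, k), (w, 15, 34, 24, k), (w, 22, 35, 13, t), (w, 39, 34, 34, k), (x, 10, 34, 37, x), (x, 14, 34, 7, x), (x, 15, 34, 24, x), (x, 39, 34, 34, x), (y, 10, 34, 37, u), (y, 14, 34, 7, u), (y, 15, 34, 24, u), (y, 39, 34, 34, u)}.
Apply σ_{D = w}; surviving tuples: {(w, 1, 35, 18, t), (w, 10, 34, 37, k), (w, 14, 34, 7, k), (w, 15, 34, 24, k), (w, 22, 35, 13, t), (w, 39, 34, 34, k)}
π_{C, A} gives {(1, 35), (10, 34), (14, 34), (15, 34), (22, 35), (39, 34)}.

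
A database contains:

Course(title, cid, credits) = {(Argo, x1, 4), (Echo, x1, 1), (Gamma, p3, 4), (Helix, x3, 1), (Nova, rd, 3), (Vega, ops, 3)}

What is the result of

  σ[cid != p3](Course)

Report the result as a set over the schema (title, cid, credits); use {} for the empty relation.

{(Argo, x1, 4), (Echo, x1, 1), (Helix, x3, 1), (Nova, rd, 3), (Vega, ops, 3)}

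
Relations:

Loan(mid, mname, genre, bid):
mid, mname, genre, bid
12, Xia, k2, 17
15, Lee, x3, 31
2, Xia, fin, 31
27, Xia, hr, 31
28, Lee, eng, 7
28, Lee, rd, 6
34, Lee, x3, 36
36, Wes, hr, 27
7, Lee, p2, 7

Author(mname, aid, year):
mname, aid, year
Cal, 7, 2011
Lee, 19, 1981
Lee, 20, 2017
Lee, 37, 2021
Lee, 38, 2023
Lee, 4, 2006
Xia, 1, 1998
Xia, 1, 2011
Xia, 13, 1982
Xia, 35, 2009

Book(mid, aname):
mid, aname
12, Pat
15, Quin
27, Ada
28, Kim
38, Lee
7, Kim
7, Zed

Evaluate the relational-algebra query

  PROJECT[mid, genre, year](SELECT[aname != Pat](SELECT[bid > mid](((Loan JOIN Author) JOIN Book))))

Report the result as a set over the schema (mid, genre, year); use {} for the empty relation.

{(15, x3, 1981), (15, x3, 2006), (15, x3, 2017), (15, x3, 2021), (15, x3, 2023), (27, hr, 1982), (27, hr, 1998), (27, hr, 2009), (27, hr, 2011)}

Natural join on mname: {(12, Xia, k2, 17, 1, 1998), (12, Xia, k2, 17, 1, 2011), (12, Xia, k2, 17, 13, 1982), (12, Xia, k2, 17, 35, 2009), (15, Lee, x3, 31, 19, 1981), (15, Lee, x3, 31, 20, 2017), (15, Lee, x3, 31, 37, 2021), (15, Lee, x3, 31, 38, 2023), (15, Lee, x3, 31, 4, 2006), (2, Xia, fin, 31, 1, 1998), (2, Xia, fin, 31, 1, 2011), (2, Xia, fin, 31, 13, 1982), (2, Xia, fin, 31, 35, 2009), (27, Xia, hr, 31, 1, 1998), (27, Xia, hr, 31, 1, 2011), (27, Xia, hr, 31, 13, 1982), (27, Xia, hr, 31, 35, 2009), (28, Lee, eng, 7, 19, 1981), (28, Lee, eng, 7, 20, 2017), (28, Lee, eng, 7, 37, 2021), (28, Lee, eng, 7, 38, 2023), (28, Lee, eng, 7, 4, 2006), (28, Lee, rd, 6, 19, 1981), (28, Lee, rd, 6, 20, 2017), (28, Lee, rd, 6, 37, 2021), (28, Lee, rd, 6, 38, 2023), (28, Lee, rd, 6, 4, 2006), (34, Lee, x3, 36, 19, 1981), (34, Lee, x3, 36, 20, 2017), (34, Lee, x3, 36, 37, 2021), (34, Lee, x3, 36, 38, 2023), (34, Lee, x3, 36, 4, 2006), (7, Lee, p2, 7, 19, 1981), (7, Lee, p2, 7, 20, 2017), (7, Lee, p2, 7, 37, 2021), (7, Lee, p2, 7, 38, 2023), (7, Lee, p2, 7, 4, 2006)}
Natural join on mid: {(12, Xia, k2, 17, 1, 1998, Pat), (12, Xia, k2, 17, 1, 2011, Pat), (12, Xia, k2, 17, 13, 1982, Pat), (12, Xia, k2, 17, 35, 2009, Pat), (15, Lee, x3, 31, 19, 1981, Quin), (15, Lee, x3, 31, 20, 2017, Quin), (15, Lee, x3, 31, 37, 2021, Quin), (15, Lee, x3, 31, 38, 2023, Quin), (15, Lee, x3, 31, 4, 2006, Quin), (27, Xia, hr, 31, 1, 1998, Ada), (27, Xia, hr, 31, 1, 2011, Ada), (27, Xia, hr, 31, 13, 1982, Ada), (27, Xia, hr, 31, 35, 2009, Ada), (28, Lee, eng, 7, 19, 1981, Kim), (28, Lee, eng, 7, 20, 2017, Kim), (28, Lee, eng, 7, 37, 2021, Kim), (28, Lee, eng, 7, 38, 2023, Kim), (28, Lee, eng, 7, 4, 2006, Kim), (28, Lee, rd, 6, 19, 1981, Kim), (28, Lee, rd, 6, 20, 2017, Kim), (28, Lee, rd, 6, 37, 2021, Kim), (28, Lee, rd, 6, 38, 2023, Kim), (28, Lee, rd, 6, 4, 2006, Kim), (7, Lee, p2, 7, 19, 1981, Kim), (7, Lee, p2, 7, 19, 1981, Zed), (7, Lee, p2, 7, 20, 2017, Kim), (7, Lee, p2, 7, 20, 2017, Zed), (7, Lee, p2, 7, 37, 2021, Kim), (7, Lee, p2, 7, 37, 2021, Zed), (7, Lee, p2, 7, 38, 2023, Kim), (7, Lee, p2, 7, 38, 2023, Zed), (7, Lee, p2, 7, 4, 2006, Kim), (7, Lee, p2, 7, 4, 2006, Zed)}
Selection bid > mid: {(12, Xia, k2, 17, 1, 1998, Pat), (12, Xia, k2, 17, 1, 2011, Pat), (12, Xia, k2, 17, 13, 1982, Pat), (12, Xia, k2, 17, 35, 2009, Pat), (15, Lee, x3, 31, 19, 1981, Quin), (15, Lee, x3, 31, 20, 2017, Quin), (15, Lee, x3, 31, 37, 2021, Quin), (15, Lee, x3, 31, 38, 2023, Quin), (15, Lee, x3, 31, 4, 2006, Quin), (27, Xia, hr, 31, 1, 1998, Ada), (27, Xia, hr, 31, 1, 2011, Ada), (27, Xia, hr, 31, 13, 1982, Ada), (27, Xia, hr, 31, 35, 2009, Ada)}
Selection aname != Pat: {(15, Lee, x3, 31, 19, 1981, Quin), (15, Lee, x3, 31, 20, 2017, Quin), (15, Lee, x3, 31, 37, 2021, Quin), (15, Lee, x3, 31, 38, 2023, Quin), (15, Lee, x3, 31, 4, 2006, Quin), (27, Xia, hr, 31, 1, 1998, Ada), (27, Xia, hr, 31, 1, 2011, Ada), (27, Xia, hr, 31, 13, 1982, Ada), (27, Xia, hr, 31, 35, 2009, Ada)}
Keep only column(s) mid, genre, year: {(15, x3, 1981), (15, x3, 2006), (15, x3, 2017), (15, x3, 2021), (15, x3, 2023), (27, hr, 1982), (27, hr, 1998), (27, hr, 2009), (27, hr, 2011)}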